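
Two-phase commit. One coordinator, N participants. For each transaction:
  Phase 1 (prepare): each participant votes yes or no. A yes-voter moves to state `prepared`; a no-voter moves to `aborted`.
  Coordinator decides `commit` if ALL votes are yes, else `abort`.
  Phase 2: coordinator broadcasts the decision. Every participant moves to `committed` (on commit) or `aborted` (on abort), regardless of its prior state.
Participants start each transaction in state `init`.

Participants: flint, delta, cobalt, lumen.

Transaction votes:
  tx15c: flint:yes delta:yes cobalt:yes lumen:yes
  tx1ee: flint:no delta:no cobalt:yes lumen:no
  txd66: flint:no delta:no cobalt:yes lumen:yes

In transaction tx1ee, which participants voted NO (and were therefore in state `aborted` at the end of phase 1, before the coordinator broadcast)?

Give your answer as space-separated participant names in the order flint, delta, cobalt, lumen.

Txn tx1ee phase 1: flint no -> aborted; delta no -> aborted; cobalt yes -> prepared; lumen no -> aborted

Answer: flint delta lumen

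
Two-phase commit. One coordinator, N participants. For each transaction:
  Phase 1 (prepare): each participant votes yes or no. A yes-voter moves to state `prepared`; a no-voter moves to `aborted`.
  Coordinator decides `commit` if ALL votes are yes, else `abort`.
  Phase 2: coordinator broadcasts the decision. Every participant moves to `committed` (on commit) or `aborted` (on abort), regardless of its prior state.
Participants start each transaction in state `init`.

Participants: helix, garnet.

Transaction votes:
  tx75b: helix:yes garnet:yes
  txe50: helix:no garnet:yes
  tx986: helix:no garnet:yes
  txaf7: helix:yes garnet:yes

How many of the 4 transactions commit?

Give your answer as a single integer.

tx75b: all yes -> commit (commits=1)
txe50: no from helix -> abort (commits=1)
tx986: no from helix -> abort (commits=1)
txaf7: all yes -> commit (commits=2)

Answer: 2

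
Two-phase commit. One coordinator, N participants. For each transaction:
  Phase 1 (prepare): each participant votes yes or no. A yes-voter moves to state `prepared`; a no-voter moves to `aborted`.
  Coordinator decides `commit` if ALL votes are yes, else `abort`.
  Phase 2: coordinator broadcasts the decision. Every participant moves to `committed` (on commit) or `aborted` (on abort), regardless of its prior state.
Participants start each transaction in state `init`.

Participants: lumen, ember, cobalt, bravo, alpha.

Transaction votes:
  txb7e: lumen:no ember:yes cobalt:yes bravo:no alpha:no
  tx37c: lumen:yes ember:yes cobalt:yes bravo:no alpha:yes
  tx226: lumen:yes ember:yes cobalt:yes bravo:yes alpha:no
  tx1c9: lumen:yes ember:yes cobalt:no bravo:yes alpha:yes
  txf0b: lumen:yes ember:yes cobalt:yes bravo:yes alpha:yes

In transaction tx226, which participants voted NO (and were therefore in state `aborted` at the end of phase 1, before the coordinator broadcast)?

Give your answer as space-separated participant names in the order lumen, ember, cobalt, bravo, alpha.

Txn tx226 phase 1: lumen yes -> prepared; ember yes -> prepared; cobalt yes -> prepared; bravo yes -> prepared; alpha no -> aborted

Answer: alpha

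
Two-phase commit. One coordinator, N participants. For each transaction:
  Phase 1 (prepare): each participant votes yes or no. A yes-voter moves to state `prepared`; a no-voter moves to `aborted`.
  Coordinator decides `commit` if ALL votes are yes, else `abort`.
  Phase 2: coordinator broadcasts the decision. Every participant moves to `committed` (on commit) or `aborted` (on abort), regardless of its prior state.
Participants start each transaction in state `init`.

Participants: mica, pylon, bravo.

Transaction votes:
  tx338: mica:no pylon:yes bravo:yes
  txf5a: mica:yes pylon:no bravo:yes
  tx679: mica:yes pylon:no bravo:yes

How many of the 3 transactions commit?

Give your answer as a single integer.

Answer: 0

Derivation:
tx338: no from mica -> abort (commits=0)
txf5a: no from pylon -> abort (commits=0)
tx679: no from pylon -> abort (commits=0)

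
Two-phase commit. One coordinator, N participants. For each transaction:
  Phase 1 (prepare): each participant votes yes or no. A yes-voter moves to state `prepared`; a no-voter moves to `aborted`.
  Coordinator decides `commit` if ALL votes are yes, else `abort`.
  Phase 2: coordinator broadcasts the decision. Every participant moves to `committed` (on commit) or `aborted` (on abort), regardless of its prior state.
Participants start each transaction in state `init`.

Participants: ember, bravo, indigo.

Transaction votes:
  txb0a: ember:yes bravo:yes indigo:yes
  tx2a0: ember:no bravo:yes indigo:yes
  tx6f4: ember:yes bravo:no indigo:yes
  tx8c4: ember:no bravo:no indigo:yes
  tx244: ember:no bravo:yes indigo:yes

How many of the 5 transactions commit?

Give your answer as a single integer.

txb0a: all yes -> commit (commits=1)
tx2a0: no from ember -> abort (commits=1)
tx6f4: no from bravo -> abort (commits=1)
tx8c4: no from ember, bravo -> abort (commits=1)
tx244: no from ember -> abort (commits=1)

Answer: 1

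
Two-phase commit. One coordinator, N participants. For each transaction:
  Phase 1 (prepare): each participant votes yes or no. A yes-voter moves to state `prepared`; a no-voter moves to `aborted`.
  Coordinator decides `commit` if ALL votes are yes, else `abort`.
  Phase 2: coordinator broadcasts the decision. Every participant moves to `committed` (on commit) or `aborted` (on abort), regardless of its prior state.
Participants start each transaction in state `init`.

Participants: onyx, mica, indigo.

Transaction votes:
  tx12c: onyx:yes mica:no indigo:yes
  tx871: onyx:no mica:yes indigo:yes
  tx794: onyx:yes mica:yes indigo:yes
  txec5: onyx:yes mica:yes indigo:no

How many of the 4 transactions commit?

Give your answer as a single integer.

Answer: 1

Derivation:
tx12c: no from mica -> abort (commits=0)
tx871: no from onyx -> abort (commits=0)
tx794: all yes -> commit (commits=1)
txec5: no from indigo -> abort (commits=1)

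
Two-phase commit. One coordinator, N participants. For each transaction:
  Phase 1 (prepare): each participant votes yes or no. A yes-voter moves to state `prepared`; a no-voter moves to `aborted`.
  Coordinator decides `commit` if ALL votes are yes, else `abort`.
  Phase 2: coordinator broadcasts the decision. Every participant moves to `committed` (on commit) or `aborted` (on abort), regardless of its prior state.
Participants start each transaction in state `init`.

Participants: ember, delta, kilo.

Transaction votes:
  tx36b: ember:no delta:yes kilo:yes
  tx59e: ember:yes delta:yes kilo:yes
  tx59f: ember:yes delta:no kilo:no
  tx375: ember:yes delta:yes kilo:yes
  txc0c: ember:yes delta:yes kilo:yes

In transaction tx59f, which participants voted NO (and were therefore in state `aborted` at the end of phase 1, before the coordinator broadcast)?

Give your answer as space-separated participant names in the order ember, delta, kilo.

Answer: delta kilo

Derivation:
Txn tx59f phase 1: ember yes -> prepared; delta no -> aborted; kilo no -> aborted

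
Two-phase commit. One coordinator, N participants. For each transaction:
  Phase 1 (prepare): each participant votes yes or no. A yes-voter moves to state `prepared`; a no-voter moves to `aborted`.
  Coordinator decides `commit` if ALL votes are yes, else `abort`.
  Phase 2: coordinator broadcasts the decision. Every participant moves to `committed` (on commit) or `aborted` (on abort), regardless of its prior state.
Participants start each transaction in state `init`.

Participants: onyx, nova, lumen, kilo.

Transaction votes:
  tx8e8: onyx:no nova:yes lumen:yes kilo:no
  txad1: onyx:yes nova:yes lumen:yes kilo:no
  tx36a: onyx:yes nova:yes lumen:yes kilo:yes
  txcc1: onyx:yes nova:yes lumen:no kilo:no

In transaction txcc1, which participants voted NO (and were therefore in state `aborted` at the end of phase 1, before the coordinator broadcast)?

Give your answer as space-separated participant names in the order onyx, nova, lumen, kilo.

Answer: lumen kilo

Derivation:
Txn txcc1 phase 1: onyx yes -> prepared; nova yes -> prepared; lumen no -> aborted; kilo no -> aborted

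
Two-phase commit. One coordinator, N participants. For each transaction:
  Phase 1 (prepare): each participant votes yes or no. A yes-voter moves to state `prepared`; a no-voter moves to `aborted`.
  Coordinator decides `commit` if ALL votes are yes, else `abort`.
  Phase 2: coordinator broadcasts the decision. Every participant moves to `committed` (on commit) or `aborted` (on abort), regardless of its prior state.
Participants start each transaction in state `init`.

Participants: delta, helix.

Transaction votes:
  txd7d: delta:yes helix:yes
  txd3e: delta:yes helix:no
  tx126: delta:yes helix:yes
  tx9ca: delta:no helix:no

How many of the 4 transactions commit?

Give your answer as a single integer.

Answer: 2

Derivation:
txd7d: all yes -> commit (commits=1)
txd3e: no from helix -> abort (commits=1)
tx126: all yes -> commit (commits=2)
tx9ca: no from delta, helix -> abort (commits=2)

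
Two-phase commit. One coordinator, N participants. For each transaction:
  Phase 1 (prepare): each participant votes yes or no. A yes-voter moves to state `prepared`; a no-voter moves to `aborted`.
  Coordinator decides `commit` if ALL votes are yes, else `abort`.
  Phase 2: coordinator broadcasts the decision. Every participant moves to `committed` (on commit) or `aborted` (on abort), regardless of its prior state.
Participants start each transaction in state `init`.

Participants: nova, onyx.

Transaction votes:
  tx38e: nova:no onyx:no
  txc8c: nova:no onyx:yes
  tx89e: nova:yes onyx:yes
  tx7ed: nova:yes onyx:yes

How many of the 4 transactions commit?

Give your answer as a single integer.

tx38e: no from nova, onyx -> abort (commits=0)
txc8c: no from nova -> abort (commits=0)
tx89e: all yes -> commit (commits=1)
tx7ed: all yes -> commit (commits=2)

Answer: 2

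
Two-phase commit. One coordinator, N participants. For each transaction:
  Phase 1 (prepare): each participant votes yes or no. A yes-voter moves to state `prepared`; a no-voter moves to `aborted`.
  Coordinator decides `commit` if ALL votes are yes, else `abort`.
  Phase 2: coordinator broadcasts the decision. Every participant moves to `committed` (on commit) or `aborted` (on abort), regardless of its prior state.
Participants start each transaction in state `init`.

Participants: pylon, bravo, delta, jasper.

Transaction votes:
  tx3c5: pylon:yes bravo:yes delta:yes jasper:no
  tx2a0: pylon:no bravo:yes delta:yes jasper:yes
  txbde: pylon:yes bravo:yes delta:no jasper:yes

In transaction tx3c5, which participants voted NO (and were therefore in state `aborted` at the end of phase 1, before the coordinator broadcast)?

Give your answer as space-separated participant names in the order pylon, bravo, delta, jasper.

Txn tx3c5 phase 1: pylon yes -> prepared; bravo yes -> prepared; delta yes -> prepared; jasper no -> aborted

Answer: jasper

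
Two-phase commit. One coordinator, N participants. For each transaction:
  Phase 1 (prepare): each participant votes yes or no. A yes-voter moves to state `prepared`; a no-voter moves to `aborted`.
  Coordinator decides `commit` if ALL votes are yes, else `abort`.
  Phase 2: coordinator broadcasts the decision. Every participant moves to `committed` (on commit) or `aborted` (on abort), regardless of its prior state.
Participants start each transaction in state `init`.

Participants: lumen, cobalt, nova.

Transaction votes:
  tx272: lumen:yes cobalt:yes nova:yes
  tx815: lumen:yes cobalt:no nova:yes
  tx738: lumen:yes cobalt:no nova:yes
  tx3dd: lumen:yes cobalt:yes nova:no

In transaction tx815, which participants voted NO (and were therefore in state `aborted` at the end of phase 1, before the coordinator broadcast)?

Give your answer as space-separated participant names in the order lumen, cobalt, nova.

Txn tx815 phase 1: lumen yes -> prepared; cobalt no -> aborted; nova yes -> prepared

Answer: cobalt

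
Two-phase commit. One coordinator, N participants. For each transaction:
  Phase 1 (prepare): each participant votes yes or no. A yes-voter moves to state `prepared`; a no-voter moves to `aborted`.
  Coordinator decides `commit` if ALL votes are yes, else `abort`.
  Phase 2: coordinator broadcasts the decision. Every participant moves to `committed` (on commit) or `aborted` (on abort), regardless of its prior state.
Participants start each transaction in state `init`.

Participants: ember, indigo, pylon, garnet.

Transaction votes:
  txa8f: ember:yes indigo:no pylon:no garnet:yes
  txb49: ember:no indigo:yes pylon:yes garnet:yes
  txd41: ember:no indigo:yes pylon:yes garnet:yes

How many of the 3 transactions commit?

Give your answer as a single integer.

Answer: 0

Derivation:
txa8f: no from indigo, pylon -> abort (commits=0)
txb49: no from ember -> abort (commits=0)
txd41: no from ember -> abort (commits=0)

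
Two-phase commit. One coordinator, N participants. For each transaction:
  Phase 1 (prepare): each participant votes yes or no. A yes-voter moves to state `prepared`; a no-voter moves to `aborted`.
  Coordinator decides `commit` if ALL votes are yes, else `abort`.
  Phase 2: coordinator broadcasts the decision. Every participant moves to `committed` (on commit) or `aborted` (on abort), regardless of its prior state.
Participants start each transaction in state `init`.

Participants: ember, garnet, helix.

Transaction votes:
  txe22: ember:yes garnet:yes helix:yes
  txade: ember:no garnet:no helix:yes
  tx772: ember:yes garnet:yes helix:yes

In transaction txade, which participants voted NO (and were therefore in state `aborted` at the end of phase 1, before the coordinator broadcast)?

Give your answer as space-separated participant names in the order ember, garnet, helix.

Txn txade phase 1: ember no -> aborted; garnet no -> aborted; helix yes -> prepared

Answer: ember garnet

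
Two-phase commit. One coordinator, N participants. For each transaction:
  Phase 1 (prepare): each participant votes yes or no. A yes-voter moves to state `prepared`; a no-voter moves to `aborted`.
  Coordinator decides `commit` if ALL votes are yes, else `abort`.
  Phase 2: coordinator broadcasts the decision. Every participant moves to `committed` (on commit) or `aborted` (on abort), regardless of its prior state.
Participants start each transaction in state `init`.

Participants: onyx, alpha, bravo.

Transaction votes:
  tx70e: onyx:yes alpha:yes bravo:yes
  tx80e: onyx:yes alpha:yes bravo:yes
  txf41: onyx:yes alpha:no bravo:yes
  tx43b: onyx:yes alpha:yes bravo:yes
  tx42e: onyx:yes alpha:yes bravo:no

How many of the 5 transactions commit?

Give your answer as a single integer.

Answer: 3

Derivation:
tx70e: all yes -> commit (commits=1)
tx80e: all yes -> commit (commits=2)
txf41: no from alpha -> abort (commits=2)
tx43b: all yes -> commit (commits=3)
tx42e: no from bravo -> abort (commits=3)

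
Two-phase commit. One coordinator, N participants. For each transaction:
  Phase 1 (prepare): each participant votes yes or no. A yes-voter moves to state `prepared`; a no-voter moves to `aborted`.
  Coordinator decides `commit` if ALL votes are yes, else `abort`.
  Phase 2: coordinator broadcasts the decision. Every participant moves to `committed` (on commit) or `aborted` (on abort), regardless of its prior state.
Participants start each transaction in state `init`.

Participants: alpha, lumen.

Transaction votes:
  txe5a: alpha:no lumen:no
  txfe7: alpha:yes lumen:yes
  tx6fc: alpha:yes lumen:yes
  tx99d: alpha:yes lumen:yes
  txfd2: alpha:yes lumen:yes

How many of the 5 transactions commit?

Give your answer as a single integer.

txe5a: no from alpha, lumen -> abort (commits=0)
txfe7: all yes -> commit (commits=1)
tx6fc: all yes -> commit (commits=2)
tx99d: all yes -> commit (commits=3)
txfd2: all yes -> commit (commits=4)

Answer: 4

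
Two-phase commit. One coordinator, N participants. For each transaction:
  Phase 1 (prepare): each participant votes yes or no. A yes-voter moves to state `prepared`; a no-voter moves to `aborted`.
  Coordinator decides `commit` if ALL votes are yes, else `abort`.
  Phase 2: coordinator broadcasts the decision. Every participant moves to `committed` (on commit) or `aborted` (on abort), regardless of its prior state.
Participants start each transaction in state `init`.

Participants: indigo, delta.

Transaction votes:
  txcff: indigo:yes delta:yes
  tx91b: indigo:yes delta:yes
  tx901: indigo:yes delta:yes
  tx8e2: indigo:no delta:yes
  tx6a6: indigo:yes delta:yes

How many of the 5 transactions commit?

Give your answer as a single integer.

Answer: 4

Derivation:
txcff: all yes -> commit (commits=1)
tx91b: all yes -> commit (commits=2)
tx901: all yes -> commit (commits=3)
tx8e2: no from indigo -> abort (commits=3)
tx6a6: all yes -> commit (commits=4)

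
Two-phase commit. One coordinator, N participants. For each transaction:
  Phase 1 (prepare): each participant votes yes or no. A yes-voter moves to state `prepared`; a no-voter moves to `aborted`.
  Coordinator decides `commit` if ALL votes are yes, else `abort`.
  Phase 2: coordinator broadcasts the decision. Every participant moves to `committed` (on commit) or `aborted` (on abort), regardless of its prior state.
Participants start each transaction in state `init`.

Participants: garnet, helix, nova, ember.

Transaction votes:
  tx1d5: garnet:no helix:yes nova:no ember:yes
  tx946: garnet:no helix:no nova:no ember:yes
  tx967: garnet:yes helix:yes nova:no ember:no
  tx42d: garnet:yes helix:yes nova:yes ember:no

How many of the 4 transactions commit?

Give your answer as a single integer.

tx1d5: no from garnet, nova -> abort (commits=0)
tx946: no from garnet, helix, nova -> abort (commits=0)
tx967: no from nova, ember -> abort (commits=0)
tx42d: no from ember -> abort (commits=0)

Answer: 0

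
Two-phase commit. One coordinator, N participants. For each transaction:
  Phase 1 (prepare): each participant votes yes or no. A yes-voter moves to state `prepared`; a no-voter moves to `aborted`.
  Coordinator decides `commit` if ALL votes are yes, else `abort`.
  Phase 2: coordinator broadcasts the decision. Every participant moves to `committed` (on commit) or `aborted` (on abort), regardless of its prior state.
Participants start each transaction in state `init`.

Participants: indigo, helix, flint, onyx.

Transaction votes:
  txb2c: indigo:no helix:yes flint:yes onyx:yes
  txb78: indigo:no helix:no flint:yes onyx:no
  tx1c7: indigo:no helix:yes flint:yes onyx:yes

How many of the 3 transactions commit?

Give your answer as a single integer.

txb2c: no from indigo -> abort (commits=0)
txb78: no from indigo, helix, onyx -> abort (commits=0)
tx1c7: no from indigo -> abort (commits=0)

Answer: 0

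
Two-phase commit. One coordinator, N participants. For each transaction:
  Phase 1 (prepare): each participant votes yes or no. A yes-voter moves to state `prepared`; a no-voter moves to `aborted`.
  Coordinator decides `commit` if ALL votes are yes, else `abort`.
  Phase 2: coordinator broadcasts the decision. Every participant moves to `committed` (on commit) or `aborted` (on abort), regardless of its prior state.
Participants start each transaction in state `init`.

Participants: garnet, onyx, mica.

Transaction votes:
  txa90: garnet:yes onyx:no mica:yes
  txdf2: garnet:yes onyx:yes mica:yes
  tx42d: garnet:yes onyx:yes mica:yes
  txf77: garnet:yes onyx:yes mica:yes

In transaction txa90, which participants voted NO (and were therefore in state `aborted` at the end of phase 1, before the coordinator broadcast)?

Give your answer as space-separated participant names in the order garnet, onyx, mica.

Answer: onyx

Derivation:
Txn txa90 phase 1: garnet yes -> prepared; onyx no -> aborted; mica yes -> prepared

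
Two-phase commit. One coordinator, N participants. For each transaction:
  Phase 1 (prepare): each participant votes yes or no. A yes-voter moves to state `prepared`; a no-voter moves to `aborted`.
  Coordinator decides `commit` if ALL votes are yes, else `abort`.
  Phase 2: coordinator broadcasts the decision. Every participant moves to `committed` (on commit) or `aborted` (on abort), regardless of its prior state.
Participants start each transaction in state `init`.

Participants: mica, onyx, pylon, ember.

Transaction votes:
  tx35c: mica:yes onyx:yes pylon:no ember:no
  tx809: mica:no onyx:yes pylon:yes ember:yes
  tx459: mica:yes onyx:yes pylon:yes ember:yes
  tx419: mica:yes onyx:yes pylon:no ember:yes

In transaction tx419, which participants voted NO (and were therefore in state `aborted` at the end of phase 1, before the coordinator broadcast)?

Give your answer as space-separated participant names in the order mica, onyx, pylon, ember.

Txn tx419 phase 1: mica yes -> prepared; onyx yes -> prepared; pylon no -> aborted; ember yes -> prepared

Answer: pylon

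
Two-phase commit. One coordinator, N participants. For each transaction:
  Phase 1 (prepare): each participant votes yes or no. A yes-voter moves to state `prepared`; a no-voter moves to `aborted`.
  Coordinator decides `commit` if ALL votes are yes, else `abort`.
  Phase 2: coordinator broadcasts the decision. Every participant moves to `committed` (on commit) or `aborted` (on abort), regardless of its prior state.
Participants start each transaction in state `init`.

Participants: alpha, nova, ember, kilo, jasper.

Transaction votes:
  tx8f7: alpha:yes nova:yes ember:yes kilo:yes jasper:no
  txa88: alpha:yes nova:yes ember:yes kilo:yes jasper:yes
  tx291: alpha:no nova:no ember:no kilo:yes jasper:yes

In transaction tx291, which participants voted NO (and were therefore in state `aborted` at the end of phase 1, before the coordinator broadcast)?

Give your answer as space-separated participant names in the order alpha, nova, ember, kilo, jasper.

Answer: alpha nova ember

Derivation:
Txn tx291 phase 1: alpha no -> aborted; nova no -> aborted; ember no -> aborted; kilo yes -> prepared; jasper yes -> prepared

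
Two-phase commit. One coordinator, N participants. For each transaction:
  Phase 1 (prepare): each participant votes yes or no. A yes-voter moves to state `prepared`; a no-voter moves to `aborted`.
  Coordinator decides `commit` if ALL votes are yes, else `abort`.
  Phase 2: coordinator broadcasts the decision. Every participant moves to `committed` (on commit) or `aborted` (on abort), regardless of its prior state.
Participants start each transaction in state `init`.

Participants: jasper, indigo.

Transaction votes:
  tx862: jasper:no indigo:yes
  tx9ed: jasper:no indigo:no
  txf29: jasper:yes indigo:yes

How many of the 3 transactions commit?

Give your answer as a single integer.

Answer: 1

Derivation:
tx862: no from jasper -> abort (commits=0)
tx9ed: no from jasper, indigo -> abort (commits=0)
txf29: all yes -> commit (commits=1)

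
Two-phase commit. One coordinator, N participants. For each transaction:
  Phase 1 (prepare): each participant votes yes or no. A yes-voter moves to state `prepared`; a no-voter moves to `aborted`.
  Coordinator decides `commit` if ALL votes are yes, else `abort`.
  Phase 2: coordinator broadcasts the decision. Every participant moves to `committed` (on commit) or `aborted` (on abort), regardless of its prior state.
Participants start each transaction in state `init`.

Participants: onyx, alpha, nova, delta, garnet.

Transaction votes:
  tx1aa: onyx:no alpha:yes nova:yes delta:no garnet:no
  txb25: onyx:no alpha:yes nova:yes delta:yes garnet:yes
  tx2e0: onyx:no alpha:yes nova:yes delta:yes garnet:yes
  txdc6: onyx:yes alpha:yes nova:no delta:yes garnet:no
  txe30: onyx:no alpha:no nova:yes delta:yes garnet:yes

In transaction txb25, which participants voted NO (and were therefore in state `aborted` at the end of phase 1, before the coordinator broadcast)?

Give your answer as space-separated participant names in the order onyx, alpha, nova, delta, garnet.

Txn txb25 phase 1: onyx no -> aborted; alpha yes -> prepared; nova yes -> prepared; delta yes -> prepared; garnet yes -> prepared

Answer: onyx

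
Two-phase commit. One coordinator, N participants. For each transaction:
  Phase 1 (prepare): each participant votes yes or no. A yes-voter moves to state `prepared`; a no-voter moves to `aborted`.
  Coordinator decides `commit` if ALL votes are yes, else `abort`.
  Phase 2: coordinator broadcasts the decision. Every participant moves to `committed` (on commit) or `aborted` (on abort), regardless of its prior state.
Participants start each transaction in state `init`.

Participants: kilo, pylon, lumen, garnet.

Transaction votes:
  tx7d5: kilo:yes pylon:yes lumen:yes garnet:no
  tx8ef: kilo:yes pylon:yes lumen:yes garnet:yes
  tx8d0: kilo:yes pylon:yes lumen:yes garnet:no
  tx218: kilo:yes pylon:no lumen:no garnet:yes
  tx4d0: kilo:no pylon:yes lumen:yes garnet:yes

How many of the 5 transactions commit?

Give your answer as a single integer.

Answer: 1

Derivation:
tx7d5: no from garnet -> abort (commits=0)
tx8ef: all yes -> commit (commits=1)
tx8d0: no from garnet -> abort (commits=1)
tx218: no from pylon, lumen -> abort (commits=1)
tx4d0: no from kilo -> abort (commits=1)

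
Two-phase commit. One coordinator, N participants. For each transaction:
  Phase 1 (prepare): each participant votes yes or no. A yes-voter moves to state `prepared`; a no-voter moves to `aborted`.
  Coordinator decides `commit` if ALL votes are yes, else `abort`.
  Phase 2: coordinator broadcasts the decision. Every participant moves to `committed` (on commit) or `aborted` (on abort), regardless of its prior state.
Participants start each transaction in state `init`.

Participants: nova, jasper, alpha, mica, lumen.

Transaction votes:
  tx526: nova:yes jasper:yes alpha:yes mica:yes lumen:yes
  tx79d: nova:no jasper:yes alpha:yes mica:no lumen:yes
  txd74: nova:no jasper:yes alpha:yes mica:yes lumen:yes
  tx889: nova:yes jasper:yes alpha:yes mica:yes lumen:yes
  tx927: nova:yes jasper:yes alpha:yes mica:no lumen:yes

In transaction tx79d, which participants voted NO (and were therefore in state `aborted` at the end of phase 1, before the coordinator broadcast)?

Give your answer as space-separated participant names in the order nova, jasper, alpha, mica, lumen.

Txn tx79d phase 1: nova no -> aborted; jasper yes -> prepared; alpha yes -> prepared; mica no -> aborted; lumen yes -> prepared

Answer: nova mica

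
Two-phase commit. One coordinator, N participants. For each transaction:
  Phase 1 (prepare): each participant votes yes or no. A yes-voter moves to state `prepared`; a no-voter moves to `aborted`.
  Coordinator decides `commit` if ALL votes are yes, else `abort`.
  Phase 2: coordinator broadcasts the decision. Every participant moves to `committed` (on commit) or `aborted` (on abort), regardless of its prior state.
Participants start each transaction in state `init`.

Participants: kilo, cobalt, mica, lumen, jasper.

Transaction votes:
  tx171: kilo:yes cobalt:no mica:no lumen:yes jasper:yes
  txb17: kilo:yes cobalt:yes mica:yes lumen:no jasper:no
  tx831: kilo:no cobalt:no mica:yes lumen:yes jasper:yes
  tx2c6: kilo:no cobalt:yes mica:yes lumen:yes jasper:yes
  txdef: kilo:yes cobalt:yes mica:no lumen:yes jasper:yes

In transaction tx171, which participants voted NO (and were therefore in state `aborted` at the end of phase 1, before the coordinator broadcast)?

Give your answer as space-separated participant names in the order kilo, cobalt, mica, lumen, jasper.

Answer: cobalt mica

Derivation:
Txn tx171 phase 1: kilo yes -> prepared; cobalt no -> aborted; mica no -> aborted; lumen yes -> prepared; jasper yes -> prepared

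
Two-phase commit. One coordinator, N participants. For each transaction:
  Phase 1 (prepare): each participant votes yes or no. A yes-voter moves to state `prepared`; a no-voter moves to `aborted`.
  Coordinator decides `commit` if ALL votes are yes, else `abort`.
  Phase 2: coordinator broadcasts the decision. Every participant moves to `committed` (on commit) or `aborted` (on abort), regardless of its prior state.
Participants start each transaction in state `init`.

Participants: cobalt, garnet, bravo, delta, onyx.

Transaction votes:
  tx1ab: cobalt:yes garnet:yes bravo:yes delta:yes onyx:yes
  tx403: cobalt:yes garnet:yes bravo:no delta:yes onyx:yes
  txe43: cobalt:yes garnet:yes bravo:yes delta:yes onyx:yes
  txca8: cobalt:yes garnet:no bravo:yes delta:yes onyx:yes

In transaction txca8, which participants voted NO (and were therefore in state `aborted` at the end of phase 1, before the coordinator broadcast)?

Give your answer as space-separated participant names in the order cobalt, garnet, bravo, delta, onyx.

Answer: garnet

Derivation:
Txn txca8 phase 1: cobalt yes -> prepared; garnet no -> aborted; bravo yes -> prepared; delta yes -> prepared; onyx yes -> prepared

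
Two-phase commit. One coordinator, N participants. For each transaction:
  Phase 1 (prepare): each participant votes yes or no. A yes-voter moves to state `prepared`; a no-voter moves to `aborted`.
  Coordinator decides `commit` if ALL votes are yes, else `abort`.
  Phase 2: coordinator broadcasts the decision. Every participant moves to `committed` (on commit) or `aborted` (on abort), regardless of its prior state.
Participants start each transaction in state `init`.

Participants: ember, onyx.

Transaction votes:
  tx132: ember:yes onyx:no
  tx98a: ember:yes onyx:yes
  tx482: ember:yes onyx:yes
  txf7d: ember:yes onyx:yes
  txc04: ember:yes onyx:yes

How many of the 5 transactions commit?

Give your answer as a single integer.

tx132: no from onyx -> abort (commits=0)
tx98a: all yes -> commit (commits=1)
tx482: all yes -> commit (commits=2)
txf7d: all yes -> commit (commits=3)
txc04: all yes -> commit (commits=4)

Answer: 4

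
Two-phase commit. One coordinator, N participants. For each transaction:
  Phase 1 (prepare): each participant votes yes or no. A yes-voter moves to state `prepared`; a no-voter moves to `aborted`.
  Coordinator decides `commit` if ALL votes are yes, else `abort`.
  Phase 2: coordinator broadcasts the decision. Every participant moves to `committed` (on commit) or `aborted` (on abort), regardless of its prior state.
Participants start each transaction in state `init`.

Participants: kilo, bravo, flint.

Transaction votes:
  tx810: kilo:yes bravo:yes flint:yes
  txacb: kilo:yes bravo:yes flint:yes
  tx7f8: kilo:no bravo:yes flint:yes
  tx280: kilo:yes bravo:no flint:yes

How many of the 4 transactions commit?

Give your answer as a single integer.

tx810: all yes -> commit (commits=1)
txacb: all yes -> commit (commits=2)
tx7f8: no from kilo -> abort (commits=2)
tx280: no from bravo -> abort (commits=2)

Answer: 2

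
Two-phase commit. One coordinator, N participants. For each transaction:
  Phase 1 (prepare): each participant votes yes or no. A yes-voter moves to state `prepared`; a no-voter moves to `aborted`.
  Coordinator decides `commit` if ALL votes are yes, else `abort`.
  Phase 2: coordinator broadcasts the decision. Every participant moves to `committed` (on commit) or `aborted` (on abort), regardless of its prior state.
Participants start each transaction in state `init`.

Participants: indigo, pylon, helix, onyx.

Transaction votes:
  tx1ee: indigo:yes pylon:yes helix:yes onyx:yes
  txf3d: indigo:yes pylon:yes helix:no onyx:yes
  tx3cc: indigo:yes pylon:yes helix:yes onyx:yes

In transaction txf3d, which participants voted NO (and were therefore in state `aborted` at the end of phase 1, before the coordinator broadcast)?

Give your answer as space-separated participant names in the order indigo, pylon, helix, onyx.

Answer: helix

Derivation:
Txn txf3d phase 1: indigo yes -> prepared; pylon yes -> prepared; helix no -> aborted; onyx yes -> prepared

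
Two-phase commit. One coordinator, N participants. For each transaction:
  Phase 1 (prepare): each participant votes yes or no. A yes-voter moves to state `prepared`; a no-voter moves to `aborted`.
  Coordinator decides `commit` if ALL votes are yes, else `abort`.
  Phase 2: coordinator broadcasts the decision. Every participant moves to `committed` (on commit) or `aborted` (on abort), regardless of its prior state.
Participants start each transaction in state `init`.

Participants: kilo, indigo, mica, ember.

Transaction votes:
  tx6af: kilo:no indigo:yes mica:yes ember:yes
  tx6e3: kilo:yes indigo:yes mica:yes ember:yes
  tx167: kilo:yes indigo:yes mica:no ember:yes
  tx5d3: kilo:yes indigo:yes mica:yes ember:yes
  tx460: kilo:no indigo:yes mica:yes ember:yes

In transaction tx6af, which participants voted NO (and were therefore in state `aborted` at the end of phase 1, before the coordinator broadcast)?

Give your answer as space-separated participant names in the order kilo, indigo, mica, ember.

Txn tx6af phase 1: kilo no -> aborted; indigo yes -> prepared; mica yes -> prepared; ember yes -> prepared

Answer: kilo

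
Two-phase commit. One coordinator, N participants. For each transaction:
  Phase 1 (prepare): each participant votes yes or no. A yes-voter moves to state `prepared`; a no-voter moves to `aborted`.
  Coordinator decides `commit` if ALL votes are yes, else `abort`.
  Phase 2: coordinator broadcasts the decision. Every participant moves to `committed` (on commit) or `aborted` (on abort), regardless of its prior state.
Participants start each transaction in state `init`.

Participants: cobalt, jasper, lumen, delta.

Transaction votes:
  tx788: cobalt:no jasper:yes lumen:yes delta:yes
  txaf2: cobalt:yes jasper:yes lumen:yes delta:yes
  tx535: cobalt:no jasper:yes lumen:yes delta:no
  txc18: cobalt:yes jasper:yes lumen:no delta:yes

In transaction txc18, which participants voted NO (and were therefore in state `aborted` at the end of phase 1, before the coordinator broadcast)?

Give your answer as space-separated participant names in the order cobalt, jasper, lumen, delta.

Answer: lumen

Derivation:
Txn txc18 phase 1: cobalt yes -> prepared; jasper yes -> prepared; lumen no -> aborted; delta yes -> prepared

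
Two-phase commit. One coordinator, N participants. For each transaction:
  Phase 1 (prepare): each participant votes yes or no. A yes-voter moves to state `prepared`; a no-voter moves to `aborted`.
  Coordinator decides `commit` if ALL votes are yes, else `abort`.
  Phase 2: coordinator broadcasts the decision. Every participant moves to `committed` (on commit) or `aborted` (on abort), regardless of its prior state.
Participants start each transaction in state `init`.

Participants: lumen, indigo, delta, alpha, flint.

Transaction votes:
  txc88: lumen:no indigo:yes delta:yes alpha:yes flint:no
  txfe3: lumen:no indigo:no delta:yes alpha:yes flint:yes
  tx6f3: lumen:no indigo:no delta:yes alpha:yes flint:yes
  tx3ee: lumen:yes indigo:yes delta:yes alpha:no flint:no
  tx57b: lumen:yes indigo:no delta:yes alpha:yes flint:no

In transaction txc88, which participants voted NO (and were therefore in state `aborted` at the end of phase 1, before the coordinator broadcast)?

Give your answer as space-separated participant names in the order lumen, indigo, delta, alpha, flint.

Answer: lumen flint

Derivation:
Txn txc88 phase 1: lumen no -> aborted; indigo yes -> prepared; delta yes -> prepared; alpha yes -> prepared; flint no -> aborted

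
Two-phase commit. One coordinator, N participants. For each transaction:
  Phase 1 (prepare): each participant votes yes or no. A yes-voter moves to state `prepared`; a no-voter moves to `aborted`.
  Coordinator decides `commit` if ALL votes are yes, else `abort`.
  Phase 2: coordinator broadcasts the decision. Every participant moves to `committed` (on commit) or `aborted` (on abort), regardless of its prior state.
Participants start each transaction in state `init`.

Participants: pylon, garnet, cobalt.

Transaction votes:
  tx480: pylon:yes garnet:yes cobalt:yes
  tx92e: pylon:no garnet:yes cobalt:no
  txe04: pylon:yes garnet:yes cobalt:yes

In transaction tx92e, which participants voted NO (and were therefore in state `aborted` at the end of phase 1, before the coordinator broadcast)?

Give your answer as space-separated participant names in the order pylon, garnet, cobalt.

Answer: pylon cobalt

Derivation:
Txn tx92e phase 1: pylon no -> aborted; garnet yes -> prepared; cobalt no -> aborted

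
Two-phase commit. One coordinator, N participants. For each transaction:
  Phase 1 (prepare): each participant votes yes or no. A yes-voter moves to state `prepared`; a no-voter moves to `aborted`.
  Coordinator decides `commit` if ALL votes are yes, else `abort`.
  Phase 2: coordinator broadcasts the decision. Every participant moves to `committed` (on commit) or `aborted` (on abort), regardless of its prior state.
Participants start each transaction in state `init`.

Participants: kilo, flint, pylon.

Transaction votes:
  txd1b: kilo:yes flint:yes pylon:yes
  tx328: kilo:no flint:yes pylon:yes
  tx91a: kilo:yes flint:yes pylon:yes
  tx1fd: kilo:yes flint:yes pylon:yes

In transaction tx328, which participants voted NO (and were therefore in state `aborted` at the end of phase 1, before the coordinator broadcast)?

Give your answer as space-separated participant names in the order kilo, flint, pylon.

Txn tx328 phase 1: kilo no -> aborted; flint yes -> prepared; pylon yes -> prepared

Answer: kilo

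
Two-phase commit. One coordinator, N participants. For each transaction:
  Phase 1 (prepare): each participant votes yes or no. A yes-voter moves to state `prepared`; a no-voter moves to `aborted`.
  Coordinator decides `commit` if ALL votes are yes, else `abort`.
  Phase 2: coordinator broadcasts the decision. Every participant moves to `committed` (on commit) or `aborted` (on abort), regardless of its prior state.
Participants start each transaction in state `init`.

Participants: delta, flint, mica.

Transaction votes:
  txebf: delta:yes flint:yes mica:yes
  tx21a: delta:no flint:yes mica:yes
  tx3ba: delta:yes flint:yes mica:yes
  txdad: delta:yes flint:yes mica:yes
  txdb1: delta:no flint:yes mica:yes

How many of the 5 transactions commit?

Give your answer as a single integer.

txebf: all yes -> commit (commits=1)
tx21a: no from delta -> abort (commits=1)
tx3ba: all yes -> commit (commits=2)
txdad: all yes -> commit (commits=3)
txdb1: no from delta -> abort (commits=3)

Answer: 3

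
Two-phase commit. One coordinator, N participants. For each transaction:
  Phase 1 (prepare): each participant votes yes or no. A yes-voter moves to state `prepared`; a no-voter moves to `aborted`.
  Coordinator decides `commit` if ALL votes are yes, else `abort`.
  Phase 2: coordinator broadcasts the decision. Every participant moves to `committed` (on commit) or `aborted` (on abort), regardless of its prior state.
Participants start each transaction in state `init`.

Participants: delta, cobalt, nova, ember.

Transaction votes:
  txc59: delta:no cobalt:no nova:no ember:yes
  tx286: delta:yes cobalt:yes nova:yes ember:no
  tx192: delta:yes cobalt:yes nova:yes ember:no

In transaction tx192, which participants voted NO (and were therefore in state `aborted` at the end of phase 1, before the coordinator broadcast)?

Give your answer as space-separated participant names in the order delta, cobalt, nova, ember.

Txn tx192 phase 1: delta yes -> prepared; cobalt yes -> prepared; nova yes -> prepared; ember no -> aborted

Answer: ember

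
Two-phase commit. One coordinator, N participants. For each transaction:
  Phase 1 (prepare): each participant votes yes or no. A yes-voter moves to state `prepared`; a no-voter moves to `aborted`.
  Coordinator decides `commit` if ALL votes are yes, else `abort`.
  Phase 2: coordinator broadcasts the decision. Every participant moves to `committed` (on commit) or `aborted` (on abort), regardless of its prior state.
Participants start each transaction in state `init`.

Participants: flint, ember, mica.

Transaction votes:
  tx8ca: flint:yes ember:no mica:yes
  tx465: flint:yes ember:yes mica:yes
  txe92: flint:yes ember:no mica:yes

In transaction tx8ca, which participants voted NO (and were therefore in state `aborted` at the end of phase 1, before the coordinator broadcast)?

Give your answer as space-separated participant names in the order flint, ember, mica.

Answer: ember

Derivation:
Txn tx8ca phase 1: flint yes -> prepared; ember no -> aborted; mica yes -> prepared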